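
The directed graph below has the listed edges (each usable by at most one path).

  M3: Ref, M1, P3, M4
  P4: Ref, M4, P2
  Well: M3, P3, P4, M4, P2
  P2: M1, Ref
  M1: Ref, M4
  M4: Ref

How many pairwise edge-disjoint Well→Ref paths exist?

4

Assign every edge capacity 1; by Menger, the answer equals the max flow.
Path Well→P2→Ref (+1); total 1.
Path Well→M3→Ref (+1); total 2.
Path Well→P4→Ref (+1); total 3.
Path Well→M4→Ref (+1); total 4.
No residual Well→Ref path; max flow = 4.
Certifying cut of size 4: {Well→M3, Well→M4, Well→P2, Well→P4}.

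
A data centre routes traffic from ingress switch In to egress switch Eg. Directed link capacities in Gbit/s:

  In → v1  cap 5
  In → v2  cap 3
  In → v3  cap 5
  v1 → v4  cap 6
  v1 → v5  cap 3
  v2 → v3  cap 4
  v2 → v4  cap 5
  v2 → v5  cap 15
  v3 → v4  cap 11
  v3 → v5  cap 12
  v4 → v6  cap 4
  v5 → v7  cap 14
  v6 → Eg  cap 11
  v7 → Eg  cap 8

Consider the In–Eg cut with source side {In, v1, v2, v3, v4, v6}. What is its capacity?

41

Edges leaving {In, v1, v2, v3, v4, v6}: v1→v5 (3), v2→v5 (15), v3→v5 (12), v6→Eg (11).
Cut capacity = 3 + 15 + 12 + 11 = 41.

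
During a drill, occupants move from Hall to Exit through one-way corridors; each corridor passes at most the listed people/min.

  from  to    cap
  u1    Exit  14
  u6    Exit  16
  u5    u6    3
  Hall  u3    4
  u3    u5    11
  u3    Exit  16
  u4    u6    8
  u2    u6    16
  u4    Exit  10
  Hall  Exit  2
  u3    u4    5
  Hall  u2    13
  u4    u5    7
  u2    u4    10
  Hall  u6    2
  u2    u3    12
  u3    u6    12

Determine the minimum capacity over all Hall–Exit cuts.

21

Augment Hall→Exit: bottleneck 2, flow now 2.
Augment Hall→u3→Exit: bottleneck 4, flow now 6.
Augment Hall→u6→Exit: bottleneck 2, flow now 8.
Augment Hall→u2→u3→Exit: bottleneck 12, flow now 20.
Augment Hall→u2→u4→Exit: bottleneck 1, flow now 21.
No augmenting path remains; maximum flow = 21.
By max-flow min-cut, the minimum cut capacity equals the max flow.
In the residual graph, reachable from Hall: {Hall}.
Min-cut edges: Hall→u2 (13), Hall→u3 (4), Hall→u6 (2), Hall→Exit (2); capacity 13 + 4 + 2 + 2 = 21.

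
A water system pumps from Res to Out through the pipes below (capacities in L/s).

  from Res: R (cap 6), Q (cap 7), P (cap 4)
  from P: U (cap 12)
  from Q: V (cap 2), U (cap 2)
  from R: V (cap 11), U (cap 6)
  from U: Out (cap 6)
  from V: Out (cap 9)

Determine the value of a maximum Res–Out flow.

Augment Res→P→U→Out: bottleneck 4, flow now 4.
Augment Res→Q→U→Out: bottleneck 2, flow now 6.
Augment Res→Q→V→Out: bottleneck 2, flow now 8.
Augment Res→R→V→Out: bottleneck 6, flow now 14.
No augmenting path remains; maximum flow = 14.
In the residual graph, reachable from Res: {Res, Q}.
Min-cut edges: Res→P (4), Res→R (6), Q→U (2), Q→V (2); capacity 4 + 6 + 2 + 2 = 14.
This cut is saturated, so no flow can exceed 14.

14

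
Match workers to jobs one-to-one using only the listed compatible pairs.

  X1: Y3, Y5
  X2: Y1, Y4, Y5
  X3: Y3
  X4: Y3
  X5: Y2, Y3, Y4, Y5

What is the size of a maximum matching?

Unit-capacity flow: source→left, listed edges, right→sink; max matching = max flow.
Augmenting path X1→Y3 (+1); matched 1.
Augmenting path X2→Y1 (+1); matched 2.
Augmenting path X5→Y2 (+1); matched 3.
Augmenting path X3→Y3→X1→Y5 (+1); matched 4.
No augmenting path remains; maximum matching = 4.
König certificate: {X1, X2, X5, Y3} is a vertex cover of size 4 (every listed pair touches it), so no matching can be larger.

4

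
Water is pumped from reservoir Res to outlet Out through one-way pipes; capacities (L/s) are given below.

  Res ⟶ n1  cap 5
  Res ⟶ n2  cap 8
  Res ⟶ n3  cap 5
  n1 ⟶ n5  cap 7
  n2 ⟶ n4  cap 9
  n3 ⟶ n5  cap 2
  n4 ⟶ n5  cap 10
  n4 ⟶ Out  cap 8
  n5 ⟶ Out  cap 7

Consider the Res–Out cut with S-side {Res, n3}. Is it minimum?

Yes — it is a minimum cut (capacity 15).

Given cut capacity: 5 + 8 + 2 = 15.
Augment Res→n1→n5→Out: bottleneck 5, flow now 5.
Augment Res→n2→n4→Out: bottleneck 8, flow now 13.
Augment Res→n3→n5→Out: bottleneck 2, flow now 15.
No augmenting path remains; maximum flow = 15.
Cut capacity 15 equals the max flow, so it is a minimum cut.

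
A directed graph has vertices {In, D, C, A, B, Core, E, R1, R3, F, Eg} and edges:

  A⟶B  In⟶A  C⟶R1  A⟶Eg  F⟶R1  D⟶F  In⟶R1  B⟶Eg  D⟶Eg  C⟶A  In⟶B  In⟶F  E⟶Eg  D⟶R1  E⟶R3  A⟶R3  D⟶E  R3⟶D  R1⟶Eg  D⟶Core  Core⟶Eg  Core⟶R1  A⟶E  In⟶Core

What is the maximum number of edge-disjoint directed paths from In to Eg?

Assign every edge capacity 1; by Menger, the answer equals the max flow.
Path In→A→Eg (+1); total 1.
Path In→B→Eg (+1); total 2.
Path In→Core→Eg (+1); total 3.
Path In→R1→Eg (+1); total 4.
No residual In→Eg path; max flow = 4.
Certifying cut of size 4: {In→A, In→B, In→Core, R1→Eg}.

4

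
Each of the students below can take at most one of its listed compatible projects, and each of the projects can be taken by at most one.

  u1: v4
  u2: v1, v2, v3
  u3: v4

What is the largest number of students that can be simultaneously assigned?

Unit-capacity flow: source→left, listed edges, right→sink; max matching = max flow.
Augmenting path u1→v4 (+1); matched 1.
Augmenting path u2→v1 (+1); matched 2.
No augmenting path remains; maximum matching = 2.
König certificate: {u2, v4} is a vertex cover of size 2 (every listed pair touches it), so no matching can be larger.

2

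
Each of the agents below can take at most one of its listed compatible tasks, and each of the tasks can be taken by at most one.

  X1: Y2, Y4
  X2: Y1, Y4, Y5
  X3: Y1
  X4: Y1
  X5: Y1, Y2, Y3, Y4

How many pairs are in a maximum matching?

4

Unit-capacity flow: source→left, listed edges, right→sink; max matching = max flow.
Augmenting path X1→Y2 (+1); matched 1.
Augmenting path X2→Y1 (+1); matched 2.
Augmenting path X5→Y3 (+1); matched 3.
Augmenting path X3→Y1→X2→Y4 (+1); matched 4.
No augmenting path remains; maximum matching = 4.
König certificate: {X1, X2, X5, Y1} is a vertex cover of size 4 (every listed pair touches it), so no matching can be larger.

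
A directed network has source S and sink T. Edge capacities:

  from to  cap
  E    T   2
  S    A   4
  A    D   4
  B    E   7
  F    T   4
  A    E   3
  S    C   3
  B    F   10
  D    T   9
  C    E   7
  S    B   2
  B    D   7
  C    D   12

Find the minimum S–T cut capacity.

Augment S→A→D→T: bottleneck 4, flow now 4.
Augment S→B→D→T: bottleneck 2, flow now 6.
Augment S→C→D→T: bottleneck 3, flow now 9.
No augmenting path remains; maximum flow = 9.
By max-flow min-cut, the minimum cut capacity equals the max flow.
In the residual graph, reachable from S: {S}.
Min-cut edges: S→A (4), S→B (2), S→C (3); capacity 4 + 2 + 3 = 9.

9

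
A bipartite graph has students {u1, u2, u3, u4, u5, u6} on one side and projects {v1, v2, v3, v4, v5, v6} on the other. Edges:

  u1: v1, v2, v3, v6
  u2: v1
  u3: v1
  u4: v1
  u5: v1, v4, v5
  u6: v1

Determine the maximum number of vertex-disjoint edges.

Unit-capacity flow: source→left, listed edges, right→sink; max matching = max flow.
Augmenting path u1→v1 (+1); matched 1.
Augmenting path u5→v4 (+1); matched 2.
Augmenting path u2→v1→u1→v2 (+1); matched 3.
No augmenting path remains; maximum matching = 3.
König certificate: {u1, u5, v1} is a vertex cover of size 3 (every listed pair touches it), so no matching can be larger.

3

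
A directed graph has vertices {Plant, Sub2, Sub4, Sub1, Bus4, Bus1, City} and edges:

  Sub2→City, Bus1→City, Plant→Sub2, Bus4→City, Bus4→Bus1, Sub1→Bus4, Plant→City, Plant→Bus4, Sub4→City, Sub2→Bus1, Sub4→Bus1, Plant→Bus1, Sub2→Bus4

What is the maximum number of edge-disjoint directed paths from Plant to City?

4

Assign every edge capacity 1; by Menger, the answer equals the max flow.
Path Plant→City (+1); total 1.
Path Plant→Sub2→City (+1); total 2.
Path Plant→Bus4→City (+1); total 3.
Path Plant→Bus1→City (+1); total 4.
No residual Plant→City path; max flow = 4.
Certifying cut of size 4: {Plant→Bus1, Plant→Bus4, Plant→City, Plant→Sub2}.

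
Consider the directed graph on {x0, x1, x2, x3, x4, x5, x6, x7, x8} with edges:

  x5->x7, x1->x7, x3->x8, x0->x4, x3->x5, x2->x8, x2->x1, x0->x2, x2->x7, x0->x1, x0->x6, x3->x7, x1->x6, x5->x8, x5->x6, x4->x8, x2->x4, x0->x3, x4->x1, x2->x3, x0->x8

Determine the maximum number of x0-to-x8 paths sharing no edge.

Assign every edge capacity 1; by Menger, the answer equals the max flow.
Path x0→x8 (+1); total 1.
Path x0→x2→x8 (+1); total 2.
Path x0→x3→x8 (+1); total 3.
Path x0→x4→x8 (+1); total 4.
No residual x0→x8 path; max flow = 4.
Certifying cut of size 4: {x0→x2, x0→x3, x0→x4, x0→x8}.

4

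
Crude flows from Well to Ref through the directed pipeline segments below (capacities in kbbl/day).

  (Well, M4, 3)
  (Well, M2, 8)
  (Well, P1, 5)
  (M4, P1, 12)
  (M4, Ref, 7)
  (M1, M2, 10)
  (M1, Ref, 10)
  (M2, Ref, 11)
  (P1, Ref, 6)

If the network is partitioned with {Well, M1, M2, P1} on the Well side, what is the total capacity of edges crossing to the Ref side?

Edges leaving {Well, M1, M2, P1}: Well→M4 (3), M1→Ref (10), M2→Ref (11), P1→Ref (6).
Cut capacity = 3 + 10 + 11 + 6 = 30.

30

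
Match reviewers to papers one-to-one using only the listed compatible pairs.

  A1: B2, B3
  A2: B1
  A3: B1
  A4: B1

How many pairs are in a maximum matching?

2

Unit-capacity flow: source→left, listed edges, right→sink; max matching = max flow.
Augmenting path A1→B2 (+1); matched 1.
Augmenting path A2→B1 (+1); matched 2.
No augmenting path remains; maximum matching = 2.
König certificate: {A1, B1} is a vertex cover of size 2 (every listed pair touches it), so no matching can be larger.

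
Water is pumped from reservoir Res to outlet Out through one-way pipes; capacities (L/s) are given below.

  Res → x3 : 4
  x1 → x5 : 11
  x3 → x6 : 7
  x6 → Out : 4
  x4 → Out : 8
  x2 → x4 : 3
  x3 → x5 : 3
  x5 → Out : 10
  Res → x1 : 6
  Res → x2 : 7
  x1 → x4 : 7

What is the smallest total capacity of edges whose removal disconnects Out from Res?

Augment Res→x1→x4→Out: bottleneck 6, flow now 6.
Augment Res→x2→x4→Out: bottleneck 2, flow now 8.
Augment Res→x3→x5→Out: bottleneck 3, flow now 11.
Augment Res→x3→x6→Out: bottleneck 1, flow now 12.
Augment Res→x2→x4→x1→x5→Out: bottleneck 1, flow now 13. (uses reverse residual edge)
No augmenting path remains; maximum flow = 13.
By max-flow min-cut, the minimum cut capacity equals the max flow.
In the residual graph, reachable from Res: {Res, x2}.
Min-cut edges: Res→x1 (6), Res→x3 (4), x2→x4 (3); capacity 6 + 4 + 3 = 13.

13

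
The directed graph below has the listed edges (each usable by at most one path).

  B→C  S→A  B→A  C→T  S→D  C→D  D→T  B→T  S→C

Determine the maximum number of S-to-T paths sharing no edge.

Assign every edge capacity 1; by Menger, the answer equals the max flow.
Path S→C→T (+1); total 1.
Path S→D→T (+1); total 2.
No residual S→T path; max flow = 2.
Certifying cut of size 2: {S→C, S→D}.

2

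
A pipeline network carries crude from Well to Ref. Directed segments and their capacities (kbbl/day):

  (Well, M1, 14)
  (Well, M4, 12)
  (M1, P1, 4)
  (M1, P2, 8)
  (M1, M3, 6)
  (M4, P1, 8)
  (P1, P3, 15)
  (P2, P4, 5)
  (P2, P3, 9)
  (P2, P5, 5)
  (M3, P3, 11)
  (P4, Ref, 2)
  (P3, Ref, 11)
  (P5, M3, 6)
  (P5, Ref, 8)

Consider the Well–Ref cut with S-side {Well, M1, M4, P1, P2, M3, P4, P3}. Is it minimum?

Given cut capacity: 5 + 2 + 11 = 18.
Augment Well→M1→P1→P3→Ref: bottleneck 4, flow now 4.
Augment Well→M1→P2→P4→Ref: bottleneck 2, flow now 6.
Augment Well→M1→P2→P3→Ref: bottleneck 6, flow now 12.
Augment Well→M1→M3→P3→Ref: bottleneck 1, flow now 13.
Augment Well→M1→M3→P3→P2→P5→Ref: bottleneck 1, flow now 14. (uses reverse residual edge)
Augment Well→M4→P1→P3→P2→P5→Ref: bottleneck 4, flow now 18. (uses reverse residual edge)
No augmenting path remains; maximum flow = 18.
Cut capacity 18 equals the max flow, so it is a minimum cut.

Yes — it is a minimum cut (capacity 18).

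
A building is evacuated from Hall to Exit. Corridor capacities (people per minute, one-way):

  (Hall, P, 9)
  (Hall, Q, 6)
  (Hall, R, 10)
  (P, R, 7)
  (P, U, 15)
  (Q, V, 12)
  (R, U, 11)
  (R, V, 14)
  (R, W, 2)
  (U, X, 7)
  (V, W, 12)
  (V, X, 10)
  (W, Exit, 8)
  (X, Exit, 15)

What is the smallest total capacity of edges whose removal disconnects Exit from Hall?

Augment Hall→R→W→Exit: bottleneck 2, flow now 2.
Augment Hall→P→U→X→Exit: bottleneck 7, flow now 9.
Augment Hall→Q→V→W→Exit: bottleneck 6, flow now 15.
Augment Hall→R→V→X→Exit: bottleneck 8, flow now 23.
No augmenting path remains; maximum flow = 23.
By max-flow min-cut, the minimum cut capacity equals the max flow.
In the residual graph, reachable from Hall: {Hall, P, Q, R, U, V, W, X}.
Min-cut edges: W→Exit (8), X→Exit (15); capacity 8 + 15 = 23.

23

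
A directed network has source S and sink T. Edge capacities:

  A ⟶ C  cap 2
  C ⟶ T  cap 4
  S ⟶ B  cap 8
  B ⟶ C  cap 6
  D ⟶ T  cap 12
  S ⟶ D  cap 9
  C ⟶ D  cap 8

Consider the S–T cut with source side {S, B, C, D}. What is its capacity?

Edges leaving {S, B, C, D}: C→T (4), D→T (12).
Cut capacity = 4 + 12 = 16.

16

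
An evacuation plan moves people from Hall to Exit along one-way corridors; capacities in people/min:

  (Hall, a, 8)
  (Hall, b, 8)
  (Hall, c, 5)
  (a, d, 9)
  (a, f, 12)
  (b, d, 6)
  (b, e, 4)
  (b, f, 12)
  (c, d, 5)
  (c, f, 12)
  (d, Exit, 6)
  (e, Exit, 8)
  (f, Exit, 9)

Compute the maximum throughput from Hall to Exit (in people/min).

Augment Hall→a→d→Exit: bottleneck 6, flow now 6.
Augment Hall→a→f→Exit: bottleneck 2, flow now 8.
Augment Hall→b→e→Exit: bottleneck 4, flow now 12.
Augment Hall→b→f→Exit: bottleneck 4, flow now 16.
Augment Hall→c→f→Exit: bottleneck 3, flow now 19.
No augmenting path remains; maximum flow = 19.
In the residual graph, reachable from Hall: {Hall, a, b, c, d, f}.
Min-cut edges: b→e (4), d→Exit (6), f→Exit (9); capacity 4 + 6 + 9 = 19.
This cut is saturated, so no flow can exceed 19.

19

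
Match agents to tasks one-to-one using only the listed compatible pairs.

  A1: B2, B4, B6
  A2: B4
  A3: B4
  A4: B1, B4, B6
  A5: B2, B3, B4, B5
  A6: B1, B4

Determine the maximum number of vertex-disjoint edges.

5

Unit-capacity flow: source→left, listed edges, right→sink; max matching = max flow.
Augmenting path A1→B2 (+1); matched 1.
Augmenting path A2→B4 (+1); matched 2.
Augmenting path A4→B1 (+1); matched 3.
Augmenting path A5→B3 (+1); matched 4.
Augmenting path A6→B1→A4→B6 (+1); matched 5.
No augmenting path remains; maximum matching = 5.
König certificate: {A1, A4, A5, A6, B4} is a vertex cover of size 5 (every listed pair touches it), so no matching can be larger.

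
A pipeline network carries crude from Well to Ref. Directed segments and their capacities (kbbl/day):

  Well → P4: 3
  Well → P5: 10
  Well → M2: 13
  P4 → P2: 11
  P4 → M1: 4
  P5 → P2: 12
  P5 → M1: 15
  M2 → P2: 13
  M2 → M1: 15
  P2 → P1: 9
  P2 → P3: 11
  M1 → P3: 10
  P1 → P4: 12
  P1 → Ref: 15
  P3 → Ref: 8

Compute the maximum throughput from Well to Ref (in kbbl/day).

17

Augment Well→P4→P2→P1→Ref: bottleneck 3, flow now 3.
Augment Well→P5→P2→P1→Ref: bottleneck 6, flow now 9.
Augment Well→P5→P2→P3→Ref: bottleneck 4, flow now 13.
Augment Well→M2→P2→P3→Ref: bottleneck 4, flow now 17.
No augmenting path remains; maximum flow = 17.
In the residual graph, reachable from Well: {Well, P4, P5, M2, P2, M1, P3}.
Min-cut edges: P2→P1 (9), P3→Ref (8); capacity 9 + 8 = 17.
This cut is saturated, so no flow can exceed 17.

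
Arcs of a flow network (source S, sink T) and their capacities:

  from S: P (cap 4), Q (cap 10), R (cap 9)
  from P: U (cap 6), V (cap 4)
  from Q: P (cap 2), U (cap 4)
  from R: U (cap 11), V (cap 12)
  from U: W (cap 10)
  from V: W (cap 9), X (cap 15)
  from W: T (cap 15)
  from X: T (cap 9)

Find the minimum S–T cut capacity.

19

Augment S→P→U→W→T: bottleneck 4, flow now 4.
Augment S→Q→U→W→T: bottleneck 4, flow now 8.
Augment S→R→U→W→T: bottleneck 2, flow now 10.
Augment S→R→V→W→T: bottleneck 5, flow now 15.
Augment S→R→V→X→T: bottleneck 2, flow now 17.
Augment S→Q→P→V→X→T: bottleneck 2, flow now 19.
No augmenting path remains; maximum flow = 19.
By max-flow min-cut, the minimum cut capacity equals the max flow.
In the residual graph, reachable from S: {S, Q}.
Min-cut edges: S→P (4), S→R (9), Q→P (2), Q→U (4); capacity 4 + 9 + 2 + 4 = 19.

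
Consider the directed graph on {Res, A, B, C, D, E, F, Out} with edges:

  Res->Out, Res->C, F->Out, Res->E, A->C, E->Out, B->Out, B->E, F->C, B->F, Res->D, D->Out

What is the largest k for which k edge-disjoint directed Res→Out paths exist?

3

Assign every edge capacity 1; by Menger, the answer equals the max flow.
Path Res→Out (+1); total 1.
Path Res→D→Out (+1); total 2.
Path Res→E→Out (+1); total 3.
No residual Res→Out path; max flow = 3.
Certifying cut of size 3: {Res→D, Res→E, Res→Out}.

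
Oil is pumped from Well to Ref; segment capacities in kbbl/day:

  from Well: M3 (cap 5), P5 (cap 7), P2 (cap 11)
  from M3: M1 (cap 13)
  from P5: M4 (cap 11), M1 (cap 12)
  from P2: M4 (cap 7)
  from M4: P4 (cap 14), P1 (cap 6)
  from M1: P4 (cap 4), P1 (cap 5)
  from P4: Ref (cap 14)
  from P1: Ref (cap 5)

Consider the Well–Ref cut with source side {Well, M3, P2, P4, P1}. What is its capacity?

46

Edges leaving {Well, M3, P2, P4, P1}: Well→P5 (7), M3→M1 (13), P2→M4 (7), P4→Ref (14), P1→Ref (5).
Cut capacity = 7 + 13 + 7 + 14 + 5 = 46.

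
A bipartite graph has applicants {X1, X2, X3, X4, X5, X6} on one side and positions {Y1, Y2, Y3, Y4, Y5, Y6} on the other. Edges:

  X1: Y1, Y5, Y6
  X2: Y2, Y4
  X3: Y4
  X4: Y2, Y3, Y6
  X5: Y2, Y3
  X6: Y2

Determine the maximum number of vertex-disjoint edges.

5

Unit-capacity flow: source→left, listed edges, right→sink; max matching = max flow.
Augmenting path X1→Y1 (+1); matched 1.
Augmenting path X2→Y2 (+1); matched 2.
Augmenting path X3→Y4 (+1); matched 3.
Augmenting path X4→Y3 (+1); matched 4.
Augmenting path X5→Y3→X4→Y6 (+1); matched 5.
No augmenting path remains; maximum matching = 5.
König certificate: {X1, X4, X5, Y2, Y4} is a vertex cover of size 5 (every listed pair touches it), so no matching can be larger.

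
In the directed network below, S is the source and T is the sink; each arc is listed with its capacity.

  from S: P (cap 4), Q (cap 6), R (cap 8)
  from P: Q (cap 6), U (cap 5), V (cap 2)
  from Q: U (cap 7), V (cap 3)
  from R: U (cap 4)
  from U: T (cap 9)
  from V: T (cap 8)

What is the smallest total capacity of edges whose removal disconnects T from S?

14

Augment S→P→U→T: bottleneck 4, flow now 4.
Augment S→Q→U→T: bottleneck 5, flow now 9.
Augment S→Q→V→T: bottleneck 1, flow now 10.
Augment S→R→U→P→V→T: bottleneck 2, flow now 12. (uses reverse residual edge)
Augment S→R→U→Q→V→T: bottleneck 2, flow now 14. (uses reverse residual edge)
No augmenting path remains; maximum flow = 14.
By max-flow min-cut, the minimum cut capacity equals the max flow.
In the residual graph, reachable from S: {S, R}.
Min-cut edges: S→P (4), S→Q (6), R→U (4); capacity 4 + 6 + 4 = 14.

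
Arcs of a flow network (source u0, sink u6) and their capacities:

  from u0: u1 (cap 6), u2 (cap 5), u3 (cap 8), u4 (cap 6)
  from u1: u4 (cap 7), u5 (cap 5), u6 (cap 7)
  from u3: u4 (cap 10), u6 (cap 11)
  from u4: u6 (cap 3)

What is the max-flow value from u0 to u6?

Augment u0→u1→u6: bottleneck 6, flow now 6.
Augment u0→u3→u6: bottleneck 8, flow now 14.
Augment u0→u4→u6: bottleneck 3, flow now 17.
No augmenting path remains; maximum flow = 17.
In the residual graph, reachable from u0: {u0, u2, u4}.
Min-cut edges: u0→u1 (6), u0→u3 (8), u4→u6 (3); capacity 6 + 8 + 3 = 17.
This cut is saturated, so no flow can exceed 17.

17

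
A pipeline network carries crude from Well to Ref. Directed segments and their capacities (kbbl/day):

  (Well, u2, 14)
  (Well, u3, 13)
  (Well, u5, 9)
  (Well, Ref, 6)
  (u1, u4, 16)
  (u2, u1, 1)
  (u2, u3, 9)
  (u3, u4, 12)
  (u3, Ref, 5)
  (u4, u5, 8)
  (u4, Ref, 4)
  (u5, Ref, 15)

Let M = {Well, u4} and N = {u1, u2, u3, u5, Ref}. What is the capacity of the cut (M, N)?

54

Edges leaving {Well, u4}: Well→u2 (14), Well→u3 (13), Well→u5 (9), Well→Ref (6), u4→u5 (8), u4→Ref (4).
Cut capacity = 14 + 13 + 9 + 6 + 8 + 4 = 54.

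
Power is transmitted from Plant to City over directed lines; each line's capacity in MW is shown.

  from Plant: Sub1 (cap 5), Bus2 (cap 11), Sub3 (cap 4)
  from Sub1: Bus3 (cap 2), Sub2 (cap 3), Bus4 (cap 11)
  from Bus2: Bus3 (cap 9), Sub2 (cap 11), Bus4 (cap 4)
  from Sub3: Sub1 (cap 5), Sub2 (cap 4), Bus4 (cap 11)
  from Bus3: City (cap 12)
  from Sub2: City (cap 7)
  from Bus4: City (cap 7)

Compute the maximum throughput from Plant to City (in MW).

Augment Plant→Sub1→Bus3→City: bottleneck 2, flow now 2.
Augment Plant→Sub1→Sub2→City: bottleneck 3, flow now 5.
Augment Plant→Bus2→Bus3→City: bottleneck 9, flow now 14.
Augment Plant→Bus2→Sub2→City: bottleneck 2, flow now 16.
Augment Plant→Sub3→Sub2→City: bottleneck 2, flow now 18.
Augment Plant→Sub3→Bus4→City: bottleneck 2, flow now 20.
No augmenting path remains; maximum flow = 20.
In the residual graph, reachable from Plant: {Plant}.
Min-cut edges: Plant→Sub1 (5), Plant→Bus2 (11), Plant→Sub3 (4); capacity 5 + 11 + 4 = 20.
This cut is saturated, so no flow can exceed 20.

20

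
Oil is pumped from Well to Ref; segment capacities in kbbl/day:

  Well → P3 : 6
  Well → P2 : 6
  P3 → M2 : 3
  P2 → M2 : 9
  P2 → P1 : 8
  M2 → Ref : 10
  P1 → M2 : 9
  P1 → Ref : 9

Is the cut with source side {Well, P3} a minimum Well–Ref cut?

Yes — it is a minimum cut (capacity 9).

Given cut capacity: 6 + 3 = 9.
Augment Well→P3→M2→Ref: bottleneck 3, flow now 3.
Augment Well→P2→M2→Ref: bottleneck 6, flow now 9.
No augmenting path remains; maximum flow = 9.
Cut capacity 9 equals the max flow, so it is a minimum cut.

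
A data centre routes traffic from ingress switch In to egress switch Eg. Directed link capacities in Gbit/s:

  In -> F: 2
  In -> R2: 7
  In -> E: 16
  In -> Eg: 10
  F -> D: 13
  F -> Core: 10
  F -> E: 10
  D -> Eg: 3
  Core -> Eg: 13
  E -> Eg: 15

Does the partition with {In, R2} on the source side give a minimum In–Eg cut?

Given cut capacity: 2 + 16 + 10 = 28.
Augment In→Eg: bottleneck 10, flow now 10.
Augment In→E→Eg: bottleneck 15, flow now 25.
Augment In→F→D→Eg: bottleneck 2, flow now 27.
No augmenting path remains; maximum flow = 27.
In the residual graph, reachable from In: {In, R2, E}.
Min-cut edges: In→F (2), In→Eg (10), E→Eg (15); capacity 2 + 10 + 15 = 27.
Cut capacity 28 exceeds the max flow 27, so it is not minimum.

No — its capacity is 28, but the minimum cut has capacity 27.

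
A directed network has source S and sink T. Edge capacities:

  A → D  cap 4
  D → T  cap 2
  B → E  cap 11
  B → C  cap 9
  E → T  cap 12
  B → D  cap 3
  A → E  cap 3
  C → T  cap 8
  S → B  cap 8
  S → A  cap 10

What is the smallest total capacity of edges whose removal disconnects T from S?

Augment S→A→D→T: bottleneck 2, flow now 2.
Augment S→A→E→T: bottleneck 3, flow now 5.
Augment S→B→C→T: bottleneck 8, flow now 13.
No augmenting path remains; maximum flow = 13.
By max-flow min-cut, the minimum cut capacity equals the max flow.
In the residual graph, reachable from S: {S, A, D}.
Min-cut edges: S→B (8), A→E (3), D→T (2); capacity 8 + 3 + 2 = 13.

13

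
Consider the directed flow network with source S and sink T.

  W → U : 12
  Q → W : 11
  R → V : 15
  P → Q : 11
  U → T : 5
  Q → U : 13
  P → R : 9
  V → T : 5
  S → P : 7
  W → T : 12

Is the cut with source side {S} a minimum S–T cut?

Yes — it is a minimum cut (capacity 7).

Given cut capacity: 7 = 7.
Augment S→P→Q→U→T: bottleneck 5, flow now 5.
Augment S→P→Q→W→T: bottleneck 2, flow now 7.
No augmenting path remains; maximum flow = 7.
Cut capacity 7 equals the max flow, so it is a minimum cut.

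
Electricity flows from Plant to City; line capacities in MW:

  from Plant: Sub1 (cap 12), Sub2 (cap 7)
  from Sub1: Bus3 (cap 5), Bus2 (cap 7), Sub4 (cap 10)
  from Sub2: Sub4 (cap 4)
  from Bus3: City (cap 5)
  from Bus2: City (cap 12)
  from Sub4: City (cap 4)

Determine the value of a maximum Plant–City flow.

Augment Plant→Sub1→Bus3→City: bottleneck 5, flow now 5.
Augment Plant→Sub1→Bus2→City: bottleneck 7, flow now 12.
Augment Plant→Sub2→Sub4→City: bottleneck 4, flow now 16.
No augmenting path remains; maximum flow = 16.
In the residual graph, reachable from Plant: {Plant, Sub2}.
Min-cut edges: Plant→Sub1 (12), Sub2→Sub4 (4); capacity 12 + 4 = 16.
This cut is saturated, so no flow can exceed 16.

16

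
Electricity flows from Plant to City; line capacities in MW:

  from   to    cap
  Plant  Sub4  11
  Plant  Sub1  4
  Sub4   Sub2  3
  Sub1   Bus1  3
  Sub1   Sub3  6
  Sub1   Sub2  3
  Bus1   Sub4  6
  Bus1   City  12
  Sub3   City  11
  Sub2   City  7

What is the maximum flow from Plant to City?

Augment Plant→Sub4→Sub2→City: bottleneck 3, flow now 3.
Augment Plant→Sub1→Bus1→City: bottleneck 3, flow now 6.
Augment Plant→Sub1→Sub3→City: bottleneck 1, flow now 7.
No augmenting path remains; maximum flow = 7.
In the residual graph, reachable from Plant: {Plant, Sub4}.
Min-cut edges: Plant→Sub1 (4), Sub4→Sub2 (3); capacity 4 + 3 = 7.
This cut is saturated, so no flow can exceed 7.

7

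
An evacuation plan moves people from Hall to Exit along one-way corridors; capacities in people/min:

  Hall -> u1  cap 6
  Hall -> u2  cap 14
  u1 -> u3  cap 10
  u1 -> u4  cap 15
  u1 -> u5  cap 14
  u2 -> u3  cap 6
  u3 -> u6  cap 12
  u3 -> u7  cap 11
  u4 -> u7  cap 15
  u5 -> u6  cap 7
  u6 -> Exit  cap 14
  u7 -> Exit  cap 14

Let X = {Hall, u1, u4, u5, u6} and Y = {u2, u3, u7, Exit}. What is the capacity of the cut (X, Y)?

Edges leaving {Hall, u1, u4, u5, u6}: Hall→u2 (14), u1→u3 (10), u4→u7 (15), u6→Exit (14).
Cut capacity = 14 + 10 + 15 + 14 = 53.

53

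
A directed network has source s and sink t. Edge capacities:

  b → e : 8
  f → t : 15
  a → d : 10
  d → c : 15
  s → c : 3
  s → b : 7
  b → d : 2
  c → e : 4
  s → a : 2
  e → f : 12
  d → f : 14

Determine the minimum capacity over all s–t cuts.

Augment s→a→d→f→t: bottleneck 2, flow now 2.
Augment s→b→d→f→t: bottleneck 2, flow now 4.
Augment s→b→e→f→t: bottleneck 5, flow now 9.
Augment s→c→e→f→t: bottleneck 3, flow now 12.
No augmenting path remains; maximum flow = 12.
By max-flow min-cut, the minimum cut capacity equals the max flow.
In the residual graph, reachable from s: {s}.
Min-cut edges: s→a (2), s→b (7), s→c (3); capacity 2 + 7 + 3 = 12.

12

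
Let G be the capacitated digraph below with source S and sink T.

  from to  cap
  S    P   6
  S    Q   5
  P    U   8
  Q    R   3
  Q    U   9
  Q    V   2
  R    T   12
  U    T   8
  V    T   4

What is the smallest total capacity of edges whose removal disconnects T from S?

11

Augment S→P→U→T: bottleneck 6, flow now 6.
Augment S→Q→R→T: bottleneck 3, flow now 9.
Augment S→Q→U→T: bottleneck 2, flow now 11.
No augmenting path remains; maximum flow = 11.
By max-flow min-cut, the minimum cut capacity equals the max flow.
In the residual graph, reachable from S: {S}.
Min-cut edges: S→P (6), S→Q (5); capacity 6 + 5 = 11.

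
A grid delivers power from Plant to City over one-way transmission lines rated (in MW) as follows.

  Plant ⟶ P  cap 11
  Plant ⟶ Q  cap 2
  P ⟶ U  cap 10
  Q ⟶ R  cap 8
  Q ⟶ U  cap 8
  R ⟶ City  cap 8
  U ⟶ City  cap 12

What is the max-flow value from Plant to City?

12

Augment Plant→P→U→City: bottleneck 10, flow now 10.
Augment Plant→Q→R→City: bottleneck 2, flow now 12.
No augmenting path remains; maximum flow = 12.
In the residual graph, reachable from Plant: {Plant, P}.
Min-cut edges: Plant→Q (2), P→U (10); capacity 2 + 10 = 12.
This cut is saturated, so no flow can exceed 12.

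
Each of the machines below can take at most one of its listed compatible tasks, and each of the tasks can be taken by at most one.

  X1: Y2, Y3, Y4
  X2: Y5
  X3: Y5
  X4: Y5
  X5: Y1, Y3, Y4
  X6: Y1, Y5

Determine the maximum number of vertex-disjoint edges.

Unit-capacity flow: source→left, listed edges, right→sink; max matching = max flow.
Augmenting path X1→Y2 (+1); matched 1.
Augmenting path X2→Y5 (+1); matched 2.
Augmenting path X5→Y1 (+1); matched 3.
Augmenting path X6→Y1→X5→Y3 (+1); matched 4.
No augmenting path remains; maximum matching = 4.
König certificate: {X1, X5, X6, Y5} is a vertex cover of size 4 (every listed pair touches it), so no matching can be larger.

4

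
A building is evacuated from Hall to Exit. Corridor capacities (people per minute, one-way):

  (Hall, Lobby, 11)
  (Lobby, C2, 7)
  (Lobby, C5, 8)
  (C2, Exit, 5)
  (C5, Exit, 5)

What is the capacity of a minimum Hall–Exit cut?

Augment Hall→Lobby→C2→Exit: bottleneck 5, flow now 5.
Augment Hall→Lobby→C5→Exit: bottleneck 5, flow now 10.
No augmenting path remains; maximum flow = 10.
By max-flow min-cut, the minimum cut capacity equals the max flow.
In the residual graph, reachable from Hall: {Hall, Lobby, C2, C5}.
Min-cut edges: C2→Exit (5), C5→Exit (5); capacity 5 + 5 = 10.

10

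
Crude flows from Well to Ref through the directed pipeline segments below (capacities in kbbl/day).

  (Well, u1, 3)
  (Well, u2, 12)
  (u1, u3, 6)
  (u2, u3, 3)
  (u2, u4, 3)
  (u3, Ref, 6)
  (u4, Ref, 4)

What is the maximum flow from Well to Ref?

Augment Well→u1→u3→Ref: bottleneck 3, flow now 3.
Augment Well→u2→u3→Ref: bottleneck 3, flow now 6.
Augment Well→u2→u4→Ref: bottleneck 3, flow now 9.
No augmenting path remains; maximum flow = 9.
In the residual graph, reachable from Well: {Well, u2}.
Min-cut edges: Well→u1 (3), u2→u3 (3), u2→u4 (3); capacity 3 + 3 + 3 = 9.
This cut is saturated, so no flow can exceed 9.

9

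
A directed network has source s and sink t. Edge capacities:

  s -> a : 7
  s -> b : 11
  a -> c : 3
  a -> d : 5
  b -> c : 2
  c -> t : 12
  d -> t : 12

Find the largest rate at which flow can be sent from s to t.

Augment s→a→c→t: bottleneck 3, flow now 3.
Augment s→a→d→t: bottleneck 4, flow now 7.
Augment s→b→c→t: bottleneck 2, flow now 9.
No augmenting path remains; maximum flow = 9.
In the residual graph, reachable from s: {s, b}.
Min-cut edges: s→a (7), b→c (2); capacity 7 + 2 = 9.
This cut is saturated, so no flow can exceed 9.

9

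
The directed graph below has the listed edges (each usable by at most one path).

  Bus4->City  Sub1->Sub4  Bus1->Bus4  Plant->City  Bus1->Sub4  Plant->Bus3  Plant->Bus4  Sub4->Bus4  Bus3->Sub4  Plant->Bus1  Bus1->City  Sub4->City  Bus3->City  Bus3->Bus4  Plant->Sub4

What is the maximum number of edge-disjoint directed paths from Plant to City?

5

Assign every edge capacity 1; by Menger, the answer equals the max flow.
Path Plant→City (+1); total 1.
Path Plant→Bus3→City (+1); total 2.
Path Plant→Bus1→City (+1); total 3.
Path Plant→Sub4→City (+1); total 4.
Path Plant→Bus4→City (+1); total 5.
No residual Plant→City path; max flow = 5.
Certifying cut of size 5: {Plant→Bus1, Plant→Bus3, Plant→Bus4, Plant→City, Plant→Sub4}.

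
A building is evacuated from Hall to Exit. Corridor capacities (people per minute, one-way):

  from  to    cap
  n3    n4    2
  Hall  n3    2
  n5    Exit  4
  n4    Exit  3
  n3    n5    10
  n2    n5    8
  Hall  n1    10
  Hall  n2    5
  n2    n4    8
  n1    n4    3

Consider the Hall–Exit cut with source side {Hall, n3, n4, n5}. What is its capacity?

Edges leaving {Hall, n3, n4, n5}: Hall→n1 (10), Hall→n2 (5), n4→Exit (3), n5→Exit (4).
Cut capacity = 10 + 5 + 3 + 4 = 22.

22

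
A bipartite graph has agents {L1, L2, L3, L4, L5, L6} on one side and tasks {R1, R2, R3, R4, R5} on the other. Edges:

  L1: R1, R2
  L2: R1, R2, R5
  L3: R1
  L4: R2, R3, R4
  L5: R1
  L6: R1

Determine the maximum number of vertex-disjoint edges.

4

Unit-capacity flow: source→left, listed edges, right→sink; max matching = max flow.
Augmenting path L1→R1 (+1); matched 1.
Augmenting path L2→R2 (+1); matched 2.
Augmenting path L4→R3 (+1); matched 3.
Augmenting path L3→R1→L1→R2→L2→R5 (+1); matched 4.
No augmenting path remains; maximum matching = 4.
König certificate: {L1, L2, L4, R1} is a vertex cover of size 4 (every listed pair touches it), so no matching can be larger.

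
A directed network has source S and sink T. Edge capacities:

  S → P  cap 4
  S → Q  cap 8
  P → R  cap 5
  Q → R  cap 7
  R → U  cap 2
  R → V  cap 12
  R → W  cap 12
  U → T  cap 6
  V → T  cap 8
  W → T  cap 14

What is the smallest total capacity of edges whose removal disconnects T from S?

Augment S→P→R→U→T: bottleneck 2, flow now 2.
Augment S→P→R→V→T: bottleneck 2, flow now 4.
Augment S→Q→R→V→T: bottleneck 6, flow now 10.
Augment S→Q→R→W→T: bottleneck 1, flow now 11.
No augmenting path remains; maximum flow = 11.
By max-flow min-cut, the minimum cut capacity equals the max flow.
In the residual graph, reachable from S: {S, Q}.
Min-cut edges: S→P (4), Q→R (7); capacity 4 + 7 = 11.

11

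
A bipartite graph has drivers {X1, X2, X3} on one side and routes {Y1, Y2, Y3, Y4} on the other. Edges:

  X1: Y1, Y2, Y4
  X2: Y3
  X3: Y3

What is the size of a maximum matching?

2

Unit-capacity flow: source→left, listed edges, right→sink; max matching = max flow.
Augmenting path X1→Y1 (+1); matched 1.
Augmenting path X2→Y3 (+1); matched 2.
No augmenting path remains; maximum matching = 2.
König certificate: {X1, Y3} is a vertex cover of size 2 (every listed pair touches it), so no matching can be larger.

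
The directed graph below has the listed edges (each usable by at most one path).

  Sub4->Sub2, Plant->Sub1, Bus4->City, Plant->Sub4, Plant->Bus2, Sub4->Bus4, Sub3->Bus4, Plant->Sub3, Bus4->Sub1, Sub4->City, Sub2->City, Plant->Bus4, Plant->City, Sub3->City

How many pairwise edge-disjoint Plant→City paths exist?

Assign every edge capacity 1; by Menger, the answer equals the max flow.
Path Plant→City (+1); total 1.
Path Plant→Sub4→City (+1); total 2.
Path Plant→Bus4→City (+1); total 3.
Path Plant→Sub3→City (+1); total 4.
No residual Plant→City path; max flow = 4.
Certifying cut of size 4: {Plant→Bus4, Plant→City, Plant→Sub3, Plant→Sub4}.

4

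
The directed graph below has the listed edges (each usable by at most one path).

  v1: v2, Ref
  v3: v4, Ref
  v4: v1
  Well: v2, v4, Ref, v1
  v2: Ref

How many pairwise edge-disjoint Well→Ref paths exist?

Assign every edge capacity 1; by Menger, the answer equals the max flow.
Path Well→Ref (+1); total 1.
Path Well→v1→Ref (+1); total 2.
Path Well→v2→Ref (+1); total 3.
No residual Well→Ref path; max flow = 3.
Certifying cut of size 3: {Well→Ref, v1→Ref, v2→Ref}.

3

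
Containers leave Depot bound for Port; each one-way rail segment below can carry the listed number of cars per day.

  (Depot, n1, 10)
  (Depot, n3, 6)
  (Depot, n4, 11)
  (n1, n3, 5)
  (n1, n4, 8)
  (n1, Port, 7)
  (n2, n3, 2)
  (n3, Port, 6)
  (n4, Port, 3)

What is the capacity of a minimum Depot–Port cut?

Augment Depot→n1→Port: bottleneck 7, flow now 7.
Augment Depot→n3→Port: bottleneck 6, flow now 13.
Augment Depot→n4→Port: bottleneck 3, flow now 16.
No augmenting path remains; maximum flow = 16.
By max-flow min-cut, the minimum cut capacity equals the max flow.
In the residual graph, reachable from Depot: {Depot, n1, n3, n4}.
Min-cut edges: n1→Port (7), n3→Port (6), n4→Port (3); capacity 7 + 6 + 3 = 16.

16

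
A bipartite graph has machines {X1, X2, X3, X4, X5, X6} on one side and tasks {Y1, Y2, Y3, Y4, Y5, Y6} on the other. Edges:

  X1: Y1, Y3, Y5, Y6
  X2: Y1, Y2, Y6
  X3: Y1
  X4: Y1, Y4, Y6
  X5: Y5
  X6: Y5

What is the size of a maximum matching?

Unit-capacity flow: source→left, listed edges, right→sink; max matching = max flow.
Augmenting path X1→Y1 (+1); matched 1.
Augmenting path X2→Y2 (+1); matched 2.
Augmenting path X4→Y4 (+1); matched 3.
Augmenting path X5→Y5 (+1); matched 4.
Augmenting path X3→Y1→X1→Y3 (+1); matched 5.
No augmenting path remains; maximum matching = 5.
König certificate: {X1, X2, X3, X4, Y5} is a vertex cover of size 5 (every listed pair touches it), so no matching can be larger.

5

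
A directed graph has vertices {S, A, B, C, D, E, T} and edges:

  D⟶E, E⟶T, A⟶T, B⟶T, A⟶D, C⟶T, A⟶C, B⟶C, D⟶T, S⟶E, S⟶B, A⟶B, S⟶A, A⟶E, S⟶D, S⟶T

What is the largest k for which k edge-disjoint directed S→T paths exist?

Assign every edge capacity 1; by Menger, the answer equals the max flow.
Path S→T (+1); total 1.
Path S→A→T (+1); total 2.
Path S→B→T (+1); total 3.
Path S→D→T (+1); total 4.
Path S→E→T (+1); total 5.
No residual S→T path; max flow = 5.
Certifying cut of size 5: {S→A, S→B, S→D, S→E, S→T}.

5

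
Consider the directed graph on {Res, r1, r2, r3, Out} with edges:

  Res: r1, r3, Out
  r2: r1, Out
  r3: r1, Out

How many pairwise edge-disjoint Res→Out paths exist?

2

Assign every edge capacity 1; by Menger, the answer equals the max flow.
Path Res→Out (+1); total 1.
Path Res→r3→Out (+1); total 2.
No residual Res→Out path; max flow = 2.
Certifying cut of size 2: {Res→Out, Res→r3}.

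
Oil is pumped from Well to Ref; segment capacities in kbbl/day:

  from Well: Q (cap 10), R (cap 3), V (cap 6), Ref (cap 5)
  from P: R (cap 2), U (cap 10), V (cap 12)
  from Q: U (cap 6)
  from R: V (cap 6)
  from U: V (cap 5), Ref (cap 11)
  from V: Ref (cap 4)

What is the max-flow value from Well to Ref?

Augment Well→Ref: bottleneck 5, flow now 5.
Augment Well→V→Ref: bottleneck 4, flow now 9.
Augment Well→Q→U→Ref: bottleneck 6, flow now 15.
No augmenting path remains; maximum flow = 15.
In the residual graph, reachable from Well: {Well, Q, R, V}.
Min-cut edges: Well→Ref (5), Q→U (6), V→Ref (4); capacity 5 + 6 + 4 = 15.
This cut is saturated, so no flow can exceed 15.

15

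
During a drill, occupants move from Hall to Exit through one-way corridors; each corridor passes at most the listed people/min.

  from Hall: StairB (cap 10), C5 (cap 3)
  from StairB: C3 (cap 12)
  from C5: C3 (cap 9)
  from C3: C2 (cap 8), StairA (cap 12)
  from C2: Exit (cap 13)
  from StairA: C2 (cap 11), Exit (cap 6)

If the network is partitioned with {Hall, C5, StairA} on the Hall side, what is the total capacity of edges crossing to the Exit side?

36

Edges leaving {Hall, C5, StairA}: Hall→StairB (10), C5→C3 (9), StairA→C2 (11), StairA→Exit (6).
Cut capacity = 10 + 9 + 11 + 6 = 36.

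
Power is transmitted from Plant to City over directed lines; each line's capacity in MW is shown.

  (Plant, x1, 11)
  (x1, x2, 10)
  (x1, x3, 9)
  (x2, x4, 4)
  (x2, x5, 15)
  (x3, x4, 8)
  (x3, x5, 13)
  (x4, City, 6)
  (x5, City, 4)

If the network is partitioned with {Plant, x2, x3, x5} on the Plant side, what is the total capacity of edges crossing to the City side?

Edges leaving {Plant, x2, x3, x5}: Plant→x1 (11), x2→x4 (4), x3→x4 (8), x5→City (4).
Cut capacity = 11 + 4 + 8 + 4 = 27.

27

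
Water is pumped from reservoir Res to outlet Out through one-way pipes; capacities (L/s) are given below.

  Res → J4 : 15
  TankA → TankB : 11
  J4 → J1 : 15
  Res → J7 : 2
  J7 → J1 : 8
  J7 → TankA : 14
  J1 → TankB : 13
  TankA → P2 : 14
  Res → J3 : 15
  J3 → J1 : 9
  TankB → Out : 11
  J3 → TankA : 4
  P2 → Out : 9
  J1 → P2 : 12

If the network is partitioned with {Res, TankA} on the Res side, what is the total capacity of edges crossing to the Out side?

Edges leaving {Res, TankA}: Res→J4 (15), Res→J3 (15), Res→J7 (2), TankA→P2 (14), TankA→TankB (11).
Cut capacity = 15 + 15 + 2 + 14 + 11 = 57.

57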